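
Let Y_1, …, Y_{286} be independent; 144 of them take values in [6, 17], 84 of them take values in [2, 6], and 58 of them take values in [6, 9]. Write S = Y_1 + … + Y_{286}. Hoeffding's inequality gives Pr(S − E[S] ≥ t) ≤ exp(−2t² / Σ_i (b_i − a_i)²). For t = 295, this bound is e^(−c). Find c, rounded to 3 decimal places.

Σ(b_i − a_i)² = 144·11² + 84·4² + 58·3² = 19290.
c = 2t² / 19290 = 2·295² / 19290 = 9.0228.

9.023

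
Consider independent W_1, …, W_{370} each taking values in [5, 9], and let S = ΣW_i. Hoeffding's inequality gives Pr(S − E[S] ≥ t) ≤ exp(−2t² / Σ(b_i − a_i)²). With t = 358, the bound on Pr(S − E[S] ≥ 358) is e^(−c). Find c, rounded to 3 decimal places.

Σ(b_i − a_i)² = 370·(4)² = 5920.
c = 2t²/5920 = 2·358²/5920 = 43.2986.

43.299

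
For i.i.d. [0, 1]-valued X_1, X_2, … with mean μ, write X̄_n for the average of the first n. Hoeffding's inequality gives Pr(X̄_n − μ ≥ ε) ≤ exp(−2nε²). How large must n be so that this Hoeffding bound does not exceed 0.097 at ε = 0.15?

Require exp(−2nε²) ≤ 0.097, i.e. 2nε² ≥ ln(1/0.097) = 2.333044.
So n ≥ 2.333044 / (2·0.15²) = 51.845.
The smallest integer n is 52.

52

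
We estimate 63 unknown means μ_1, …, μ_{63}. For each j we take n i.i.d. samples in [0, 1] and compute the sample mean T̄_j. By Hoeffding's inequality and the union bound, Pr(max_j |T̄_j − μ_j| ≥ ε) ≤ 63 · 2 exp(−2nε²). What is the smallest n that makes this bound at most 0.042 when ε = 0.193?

108

Need 2·63·exp(−2nε²) ≤ 0.042, i.e. exp(−2nε²) ≤ 0.042/126.
So 2nε² ≥ ln(126/0.042) = 8.006368.
Hence n ≥ 8.006368/(2·0.193²) = 107.471.
The smallest integer n is 108.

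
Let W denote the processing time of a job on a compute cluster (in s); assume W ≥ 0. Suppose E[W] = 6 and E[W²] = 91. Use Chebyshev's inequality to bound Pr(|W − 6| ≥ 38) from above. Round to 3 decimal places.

0.038

Var(W) = E[W²] − (E[W])² = 91 − 36 = 55.
Chebyshev's inequality: Pr(|W − μ| ≥ t) ≤ Var(W)/t² = 55/1444 = 0.0381.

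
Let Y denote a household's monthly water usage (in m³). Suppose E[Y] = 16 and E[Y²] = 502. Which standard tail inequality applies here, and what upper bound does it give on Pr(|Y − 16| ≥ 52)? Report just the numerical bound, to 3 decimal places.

0.091

The first two moments determine the variance, so Chebyshev's inequality is the sharpest standard bound available.
Var(Y) = E[Y²] − (E[Y])² = 502 − 256 = 246.
Chebyshev's inequality: Pr(|Y − μ| ≥ t) ≤ Var(Y)/t² = 246/2704 = 0.0910.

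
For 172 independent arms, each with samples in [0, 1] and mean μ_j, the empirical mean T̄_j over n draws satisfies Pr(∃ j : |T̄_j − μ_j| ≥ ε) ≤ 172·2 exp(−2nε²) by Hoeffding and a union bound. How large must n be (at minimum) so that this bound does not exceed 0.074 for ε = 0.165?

156

Need 2·172·exp(−2nε²) ≤ 0.074, i.e. exp(−2nε²) ≤ 0.074/344.
So 2nε² ≥ ln(344/0.074) = 8.444332.
Hence n ≥ 8.444332/(2·0.165²) = 155.084.
The smallest integer n is 156.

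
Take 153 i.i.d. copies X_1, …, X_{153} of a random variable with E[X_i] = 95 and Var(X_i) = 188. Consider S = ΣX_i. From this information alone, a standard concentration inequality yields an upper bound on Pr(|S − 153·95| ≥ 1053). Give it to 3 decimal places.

With mean and variance of each term known, Chebyshev's inequality bounds the deviation of the sum (or sample mean).
Var(S) = n·Var(X_i) = 153·188 = 28764.
Chebyshev: Pr(|S − 153·95| ≥ 1053) ≤ Var(S)/1053² = 28764/1108809 = 0.0259.

0.026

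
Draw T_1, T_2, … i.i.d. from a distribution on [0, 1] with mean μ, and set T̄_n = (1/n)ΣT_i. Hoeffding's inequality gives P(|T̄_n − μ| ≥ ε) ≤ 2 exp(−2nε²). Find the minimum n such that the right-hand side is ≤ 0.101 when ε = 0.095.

Require 2·exp(−2nε²) ≤ 0.101, i.e. 2nε² ≥ ln(2/0.101) = 2.985782.
So n ≥ 2.985782 / (2·0.095²) = 165.417.
The smallest integer n is 166.

166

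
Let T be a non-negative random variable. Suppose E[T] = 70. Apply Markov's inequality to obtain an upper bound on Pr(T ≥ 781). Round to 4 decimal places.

Markov's inequality: for a non-negative random variable, Pr(T ≥ a) ≤ E[T]/a.
Here E[T] = 70 and a = 781, so the bound is 70/781 = 0.0896.

0.0896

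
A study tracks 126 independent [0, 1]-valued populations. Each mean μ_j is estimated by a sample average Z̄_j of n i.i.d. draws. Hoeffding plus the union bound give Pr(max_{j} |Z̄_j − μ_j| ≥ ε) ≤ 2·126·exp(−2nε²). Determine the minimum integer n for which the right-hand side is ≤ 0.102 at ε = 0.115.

296

Need 2·126·exp(−2nε²) ≤ 0.102, i.e. exp(−2nε²) ≤ 0.102/252.
So 2nε² ≥ ln(252/0.102) = 7.812212.
Hence n ≥ 7.812212/(2·0.115²) = 295.358.
The smallest integer n is 296.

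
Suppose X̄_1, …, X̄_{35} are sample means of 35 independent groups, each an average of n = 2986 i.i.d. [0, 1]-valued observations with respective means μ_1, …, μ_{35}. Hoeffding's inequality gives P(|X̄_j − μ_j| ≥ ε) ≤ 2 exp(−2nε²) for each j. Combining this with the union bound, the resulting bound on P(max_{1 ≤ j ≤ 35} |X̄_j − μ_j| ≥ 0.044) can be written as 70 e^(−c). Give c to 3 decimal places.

Union bound over the 35 events: P(max_{1 ≤ j ≤ 35} |X̄_j − μ_j| ≥ 0.044) ≤ 35·2·exp(−2nε²) = 70 exp(−2·2986·0.044²).
So c = 2·2986·0.044² = 11.5618.

11.562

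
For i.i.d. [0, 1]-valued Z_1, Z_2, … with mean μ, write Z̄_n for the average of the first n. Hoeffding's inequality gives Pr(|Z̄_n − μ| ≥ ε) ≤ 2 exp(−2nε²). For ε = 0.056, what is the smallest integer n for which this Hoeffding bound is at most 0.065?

Require 2·exp(−2nε²) ≤ 0.065, i.e. 2nε² ≥ ln(2/0.065) = 3.426515.
So n ≥ 3.426515 / (2·0.056²) = 546.319.
The smallest integer n is 547.

547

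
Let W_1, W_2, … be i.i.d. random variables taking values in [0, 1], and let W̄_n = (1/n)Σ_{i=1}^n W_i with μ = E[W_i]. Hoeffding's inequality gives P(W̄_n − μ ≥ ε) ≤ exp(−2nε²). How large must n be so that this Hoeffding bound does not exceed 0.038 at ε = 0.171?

Require exp(−2nε²) ≤ 0.038, i.e. 2nε² ≥ ln(1/0.038) = 3.270169.
So n ≥ 3.270169 / (2·0.171²) = 55.918.
The smallest integer n is 56.

56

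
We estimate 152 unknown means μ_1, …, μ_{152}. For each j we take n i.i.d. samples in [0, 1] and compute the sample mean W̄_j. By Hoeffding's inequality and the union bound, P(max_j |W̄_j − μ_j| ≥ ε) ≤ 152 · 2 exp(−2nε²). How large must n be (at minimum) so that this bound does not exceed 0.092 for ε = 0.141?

Need 2·152·exp(−2nε²) ≤ 0.092, i.e. exp(−2nε²) ≤ 0.092/304.
So 2nε² ≥ ln(304/0.092) = 8.102994.
Hence n ≥ 8.102994/(2·0.141²) = 203.787.
The smallest integer n is 204.

204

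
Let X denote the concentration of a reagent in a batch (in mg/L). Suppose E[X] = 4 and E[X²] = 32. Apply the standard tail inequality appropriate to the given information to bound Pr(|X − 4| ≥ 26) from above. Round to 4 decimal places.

The first two moments determine the variance, so Chebyshev's inequality is the sharpest standard bound available.
Var(X) = E[X²] − (E[X])² = 32 − 16 = 16.
Chebyshev's inequality: Pr(|X − μ| ≥ t) ≤ Var(X)/t² = 16/676 = 0.0237.

0.0237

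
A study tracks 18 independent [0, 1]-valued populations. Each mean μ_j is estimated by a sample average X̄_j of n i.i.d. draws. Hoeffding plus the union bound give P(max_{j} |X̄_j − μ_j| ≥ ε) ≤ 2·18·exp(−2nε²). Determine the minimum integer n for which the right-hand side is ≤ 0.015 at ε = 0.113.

Need 2·18·exp(−2nε²) ≤ 0.015, i.e. exp(−2nε²) ≤ 0.015/36.
So 2nε² ≥ ln(36/0.015) = 7.783224.
Hence n ≥ 7.783224/(2·0.113²) = 304.770.
The smallest integer n is 305.

305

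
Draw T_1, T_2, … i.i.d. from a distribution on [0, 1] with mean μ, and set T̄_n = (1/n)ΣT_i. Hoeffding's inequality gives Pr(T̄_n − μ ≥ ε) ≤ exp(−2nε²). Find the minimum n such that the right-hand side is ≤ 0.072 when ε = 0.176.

43

Require exp(−2nε²) ≤ 0.072, i.e. 2nε² ≥ ln(1/0.072) = 2.631089.
So n ≥ 2.631089 / (2·0.176²) = 42.470.
The smallest integer n is 43.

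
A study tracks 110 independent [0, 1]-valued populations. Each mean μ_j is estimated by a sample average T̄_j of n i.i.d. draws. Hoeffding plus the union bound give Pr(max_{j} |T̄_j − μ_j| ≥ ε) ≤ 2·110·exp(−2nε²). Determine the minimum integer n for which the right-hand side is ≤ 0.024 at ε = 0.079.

Need 2·110·exp(−2nε²) ≤ 0.024, i.e. exp(−2nε²) ≤ 0.024/220.
So 2nε² ≥ ln(220/0.024) = 9.123329.
Hence n ≥ 9.123329/(2·0.079²) = 730.919.
The smallest integer n is 731.

731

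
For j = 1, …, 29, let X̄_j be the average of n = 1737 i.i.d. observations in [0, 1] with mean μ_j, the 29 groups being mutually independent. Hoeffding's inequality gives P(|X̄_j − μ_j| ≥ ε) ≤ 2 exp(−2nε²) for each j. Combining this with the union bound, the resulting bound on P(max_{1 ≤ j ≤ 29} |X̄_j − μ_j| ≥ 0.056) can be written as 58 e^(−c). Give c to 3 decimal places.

Union bound over the 29 events: P(max_{1 ≤ j ≤ 29} |X̄_j − μ_j| ≥ 0.056) ≤ 29·2·exp(−2nε²) = 58 exp(−2·1737·0.056²).
So c = 2·1737·0.056² = 10.8945.

10.894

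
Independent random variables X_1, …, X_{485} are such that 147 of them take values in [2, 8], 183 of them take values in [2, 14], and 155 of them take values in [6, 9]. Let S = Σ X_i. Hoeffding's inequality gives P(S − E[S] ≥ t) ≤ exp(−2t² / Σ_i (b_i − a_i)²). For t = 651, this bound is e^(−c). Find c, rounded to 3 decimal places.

25.655

Σ(b_i − a_i)² = 147·6² + 183·12² + 155·3² = 33039.
c = 2t² / 33039 = 2·651² / 33039 = 25.6546.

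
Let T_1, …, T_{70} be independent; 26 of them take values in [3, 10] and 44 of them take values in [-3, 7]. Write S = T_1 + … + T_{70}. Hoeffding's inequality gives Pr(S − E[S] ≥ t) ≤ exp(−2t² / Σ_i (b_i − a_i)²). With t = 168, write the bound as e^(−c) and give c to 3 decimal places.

Σ(b_i − a_i)² = 26·7² + 44·10² = 5674.
c = 2t² / 5674 = 2·168² / 5674 = 9.9485.

9.949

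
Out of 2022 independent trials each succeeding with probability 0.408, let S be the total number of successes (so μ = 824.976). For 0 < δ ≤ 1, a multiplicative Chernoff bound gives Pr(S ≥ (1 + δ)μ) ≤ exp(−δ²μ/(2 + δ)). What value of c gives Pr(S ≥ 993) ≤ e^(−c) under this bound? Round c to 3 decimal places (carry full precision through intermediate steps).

15.529

Write 993 = (1 + δ)μ, so δ = 993/824.976 − 1 = 0.2036714…
Then the exponent is δ²μ/(2 + δ) = (993 − μ)² / (μ·(2 + δ)) = 15.529393.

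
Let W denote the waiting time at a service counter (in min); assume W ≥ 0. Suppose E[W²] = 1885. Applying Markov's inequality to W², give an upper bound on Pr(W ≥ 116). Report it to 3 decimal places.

0.140

Since W ≥ 0, the event {W ≥ 116} is the same as {W² ≥ 13456}.
Markov's inequality applied to W² gives Pr(W² ≥ 13456) ≤ E[W²]/13456 = 1885/13456 = 0.1401.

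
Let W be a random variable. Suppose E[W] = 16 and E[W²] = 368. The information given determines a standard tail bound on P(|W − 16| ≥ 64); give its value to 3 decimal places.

The first two moments determine the variance, so Chebyshev's inequality is the sharpest standard bound available.
Var(W) = E[W²] − (E[W])² = 368 − 256 = 112.
Chebyshev's inequality: P(|W − μ| ≥ t) ≤ Var(W)/t² = 112/4096 = 0.0273.

0.027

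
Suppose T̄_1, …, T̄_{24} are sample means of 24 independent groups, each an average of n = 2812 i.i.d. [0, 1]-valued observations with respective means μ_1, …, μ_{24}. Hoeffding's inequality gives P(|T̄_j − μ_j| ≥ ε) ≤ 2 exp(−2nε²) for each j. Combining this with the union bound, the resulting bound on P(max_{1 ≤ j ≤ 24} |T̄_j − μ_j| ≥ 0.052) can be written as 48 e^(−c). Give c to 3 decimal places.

15.207

Union bound over the 24 events: P(max_{1 ≤ j ≤ 24} |T̄_j − μ_j| ≥ 0.052) ≤ 24·2·exp(−2nε²) = 48 exp(−2·2812·0.052²).
So c = 2·2812·0.052² = 15.2073.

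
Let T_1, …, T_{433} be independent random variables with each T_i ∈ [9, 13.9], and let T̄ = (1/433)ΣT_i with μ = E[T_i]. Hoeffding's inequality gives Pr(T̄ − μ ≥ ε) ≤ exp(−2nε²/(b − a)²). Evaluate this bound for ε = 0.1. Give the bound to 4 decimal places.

0.6972

Exponent: 2nε²/(b − a)² = 2·433·0.1² / 4.9² = 0.36068.
Bound = exp(−0.36068) = 0.69720.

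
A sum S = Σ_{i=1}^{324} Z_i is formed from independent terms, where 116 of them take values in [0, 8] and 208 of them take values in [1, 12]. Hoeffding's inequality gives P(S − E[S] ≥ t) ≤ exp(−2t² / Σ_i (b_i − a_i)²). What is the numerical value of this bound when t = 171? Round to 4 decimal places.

Σ(b_i − a_i)² = 116·8² + 208·11² = 32592.
Exponent = 2·171² / 32592 = 1.79437.
Bound = exp(−1.79437) = 0.16623.

0.1662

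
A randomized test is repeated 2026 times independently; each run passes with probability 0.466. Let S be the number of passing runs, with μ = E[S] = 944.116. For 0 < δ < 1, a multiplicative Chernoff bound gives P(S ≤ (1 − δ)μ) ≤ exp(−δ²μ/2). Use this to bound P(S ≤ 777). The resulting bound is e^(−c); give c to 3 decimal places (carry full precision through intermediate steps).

Write 777 = (1 − δ)μ, so δ = 1 − 777/944.116 = 0.1770079…
Then the exponent is δ²μ/2 = (μ − 777)²/(2μ) = 14.790427.

14.790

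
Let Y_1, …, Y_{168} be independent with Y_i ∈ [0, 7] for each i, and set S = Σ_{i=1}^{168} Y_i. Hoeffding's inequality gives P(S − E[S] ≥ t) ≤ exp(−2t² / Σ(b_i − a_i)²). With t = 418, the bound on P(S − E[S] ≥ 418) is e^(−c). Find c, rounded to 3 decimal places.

42.450

Σ(b_i − a_i)² = 168·(7)² = 8232.
c = 2t²/8232 = 2·418²/8232 = 42.4500.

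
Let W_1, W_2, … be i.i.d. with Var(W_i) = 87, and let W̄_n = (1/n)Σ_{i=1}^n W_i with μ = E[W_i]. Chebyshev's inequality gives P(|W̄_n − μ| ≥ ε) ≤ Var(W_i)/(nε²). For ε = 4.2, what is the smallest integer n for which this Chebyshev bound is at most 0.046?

108

Require 87/(n·4.2²) ≤ 0.046, i.e. n ≥ 87/(0.046·4.2²) = 107.217.
The smallest integer n is 108.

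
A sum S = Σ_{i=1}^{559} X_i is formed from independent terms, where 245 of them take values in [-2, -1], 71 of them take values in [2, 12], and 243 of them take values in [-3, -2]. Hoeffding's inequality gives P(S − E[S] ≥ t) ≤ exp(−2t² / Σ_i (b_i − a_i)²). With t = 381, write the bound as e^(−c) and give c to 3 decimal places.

38.261

Σ(b_i − a_i)² = 245·1² + 71·10² + 243·1² = 7588.
c = 2t² / 7588 = 2·381² / 7588 = 38.2607.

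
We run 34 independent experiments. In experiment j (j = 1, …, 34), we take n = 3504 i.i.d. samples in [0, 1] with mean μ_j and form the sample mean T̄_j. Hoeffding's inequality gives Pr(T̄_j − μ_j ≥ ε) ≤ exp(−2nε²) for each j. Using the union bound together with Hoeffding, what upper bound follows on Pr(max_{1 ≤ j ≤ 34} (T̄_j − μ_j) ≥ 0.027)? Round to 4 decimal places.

Per-experiment Hoeffding bound: exp(−2·3504·0.027²) = exp(−5.10883) = 0.0060431.
Union bound over 34 events: 34·0.0060431 = 0.20547.

0.2055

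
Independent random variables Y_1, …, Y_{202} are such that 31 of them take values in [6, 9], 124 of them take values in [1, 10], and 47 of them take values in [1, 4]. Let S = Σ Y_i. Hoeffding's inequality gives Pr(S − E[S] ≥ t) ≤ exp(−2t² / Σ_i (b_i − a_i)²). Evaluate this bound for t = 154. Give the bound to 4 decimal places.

Σ(b_i − a_i)² = 31·3² + 124·9² + 47·3² = 10746.
Exponent = 2·154² / 10746 = 4.41392.
Bound = exp(−4.41392) = 0.01211.

0.0121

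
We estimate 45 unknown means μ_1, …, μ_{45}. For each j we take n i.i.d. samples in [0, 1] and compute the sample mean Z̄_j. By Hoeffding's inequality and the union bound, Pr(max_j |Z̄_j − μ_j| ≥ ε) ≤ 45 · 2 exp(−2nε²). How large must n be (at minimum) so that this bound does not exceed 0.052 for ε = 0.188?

106

Need 2·45·exp(−2nε²) ≤ 0.052, i.e. exp(−2nε²) ≤ 0.052/90.
So 2nε² ≥ ln(90/0.052) = 7.456321.
Hence n ≥ 7.456321/(2·0.188²) = 105.482.
The smallest integer n is 106.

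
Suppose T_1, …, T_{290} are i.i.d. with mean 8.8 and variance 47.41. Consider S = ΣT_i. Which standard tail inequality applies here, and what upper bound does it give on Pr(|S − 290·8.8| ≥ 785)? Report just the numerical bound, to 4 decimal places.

0.0223

With mean and variance of each term known, Chebyshev's inequality bounds the deviation of the sum (or sample mean).
Var(S) = n·Var(T_i) = 290·47.41 = 13748.9.
Chebyshev: Pr(|S − 290·8.8| ≥ 785) ≤ Var(S)/785² = 13748.9/616225 = 0.0223.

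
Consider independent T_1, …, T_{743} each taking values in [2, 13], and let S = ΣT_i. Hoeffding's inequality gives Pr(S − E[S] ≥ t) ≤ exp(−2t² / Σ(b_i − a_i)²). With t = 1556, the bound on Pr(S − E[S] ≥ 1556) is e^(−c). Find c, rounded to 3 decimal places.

53.861

Σ(b_i − a_i)² = 743·(11)² = 89903.
c = 2t²/89903 = 2·1556²/89903 = 53.8611.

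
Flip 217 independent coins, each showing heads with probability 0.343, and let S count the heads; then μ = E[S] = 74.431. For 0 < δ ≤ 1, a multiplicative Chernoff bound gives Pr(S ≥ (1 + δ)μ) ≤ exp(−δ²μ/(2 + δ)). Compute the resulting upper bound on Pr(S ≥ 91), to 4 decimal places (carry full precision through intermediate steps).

0.1902

Write 91 = (1 + δ)μ, so δ = 91/74.431 − 1 = 0.2226089…
Then the exponent is δ²μ/(2 + δ) = (91 − μ)² / (μ·(2 + δ)) = 1.659494.
Bound = exp(−1.659494) = 0.19024.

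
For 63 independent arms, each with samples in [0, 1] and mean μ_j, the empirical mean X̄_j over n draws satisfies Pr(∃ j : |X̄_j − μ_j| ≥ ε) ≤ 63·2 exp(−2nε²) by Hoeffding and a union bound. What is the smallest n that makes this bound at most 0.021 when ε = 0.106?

388

Need 2·63·exp(−2nε²) ≤ 0.021, i.e. exp(−2nε²) ≤ 0.021/126.
So 2nε² ≥ ln(126/0.021) = 8.699515.
Hence n ≥ 8.699515/(2·0.106²) = 387.127.
The smallest integer n is 388.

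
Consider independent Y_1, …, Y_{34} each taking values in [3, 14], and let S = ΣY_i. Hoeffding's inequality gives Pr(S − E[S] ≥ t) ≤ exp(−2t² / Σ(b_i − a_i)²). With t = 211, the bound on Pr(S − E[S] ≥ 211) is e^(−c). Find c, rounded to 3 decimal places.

Σ(b_i − a_i)² = 34·(11)² = 4114.
c = 2t²/4114 = 2·211²/4114 = 21.6437.

21.644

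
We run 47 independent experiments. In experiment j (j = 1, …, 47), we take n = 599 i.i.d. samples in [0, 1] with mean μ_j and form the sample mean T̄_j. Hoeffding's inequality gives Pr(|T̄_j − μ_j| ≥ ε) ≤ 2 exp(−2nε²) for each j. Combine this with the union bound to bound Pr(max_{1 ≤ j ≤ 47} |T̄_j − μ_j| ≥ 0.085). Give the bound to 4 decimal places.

0.0164

Per-experiment Hoeffding bound: 2·exp(−2·599·0.085²) = 2·exp(−8.65555) = 0.00034832.
Union bound over 47 events: 47·0.00034832 = 0.01637.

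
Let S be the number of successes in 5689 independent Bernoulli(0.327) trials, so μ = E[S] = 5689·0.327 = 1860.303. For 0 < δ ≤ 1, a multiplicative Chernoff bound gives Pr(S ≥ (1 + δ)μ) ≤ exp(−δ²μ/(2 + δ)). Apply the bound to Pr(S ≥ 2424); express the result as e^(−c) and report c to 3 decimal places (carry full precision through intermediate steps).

Write 2424 = (1 + δ)μ, so δ = 2424/1860.303 − 1 = 0.3030135…
Then the exponent is δ²μ/(2 + δ) = (2424 − μ)² / (μ·(2 + δ)) = 74.167095.

74.167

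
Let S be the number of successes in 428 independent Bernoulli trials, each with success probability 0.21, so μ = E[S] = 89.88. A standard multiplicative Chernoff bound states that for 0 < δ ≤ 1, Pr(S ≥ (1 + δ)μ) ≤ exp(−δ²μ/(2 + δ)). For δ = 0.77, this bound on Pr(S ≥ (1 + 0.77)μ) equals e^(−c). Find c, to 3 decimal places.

19.238

c = δ²μ/(2 + δ) = 0.77²·89.88/(2 + 0.77) = 19.2382.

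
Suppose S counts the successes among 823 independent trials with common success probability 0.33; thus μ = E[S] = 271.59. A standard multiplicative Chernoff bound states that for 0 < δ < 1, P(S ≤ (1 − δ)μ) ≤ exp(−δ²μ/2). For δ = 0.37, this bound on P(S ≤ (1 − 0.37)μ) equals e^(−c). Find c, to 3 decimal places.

c = δ²μ/2 = 0.37²·271.59/2 = 18.5903.

18.590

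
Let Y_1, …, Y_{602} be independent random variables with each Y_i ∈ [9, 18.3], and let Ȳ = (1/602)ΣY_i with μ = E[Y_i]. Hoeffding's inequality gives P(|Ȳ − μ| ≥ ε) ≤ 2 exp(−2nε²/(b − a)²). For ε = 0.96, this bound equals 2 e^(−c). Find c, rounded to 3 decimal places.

c = 2nε²/(b − a)² = 2·602·0.96² / 9.3² = 12.8293.

12.829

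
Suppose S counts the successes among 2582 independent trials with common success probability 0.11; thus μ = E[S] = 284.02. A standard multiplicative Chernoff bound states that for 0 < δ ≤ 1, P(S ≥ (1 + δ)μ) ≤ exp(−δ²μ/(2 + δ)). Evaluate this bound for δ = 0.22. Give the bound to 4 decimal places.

Exponent = δ²μ/(2 + δ) = 0.22²·284.02/2.22 = 6.1921.
Bound = exp(−6.1921) = 0.00205.

0.0020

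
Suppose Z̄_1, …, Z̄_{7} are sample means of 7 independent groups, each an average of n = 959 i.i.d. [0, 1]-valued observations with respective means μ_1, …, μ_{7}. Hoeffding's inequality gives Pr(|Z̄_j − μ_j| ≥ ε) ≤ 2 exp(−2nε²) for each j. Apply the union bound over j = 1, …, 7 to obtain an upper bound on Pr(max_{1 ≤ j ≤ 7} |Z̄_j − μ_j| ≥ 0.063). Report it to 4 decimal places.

0.0069

Per-experiment Hoeffding bound: 2·exp(−2·959·0.063²) = 2·exp(−7.61254) = 0.00098843.
Union bound over 7 events: 7·0.00098843 = 0.00692.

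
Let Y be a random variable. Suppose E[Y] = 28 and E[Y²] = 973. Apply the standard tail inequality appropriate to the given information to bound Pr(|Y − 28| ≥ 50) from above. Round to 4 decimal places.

0.0756

The first two moments determine the variance, so Chebyshev's inequality is the sharpest standard bound available.
Var(Y) = E[Y²] − (E[Y])² = 973 − 784 = 189.
Chebyshev's inequality: Pr(|Y − μ| ≥ t) ≤ Var(Y)/t² = 189/2500 = 0.0756.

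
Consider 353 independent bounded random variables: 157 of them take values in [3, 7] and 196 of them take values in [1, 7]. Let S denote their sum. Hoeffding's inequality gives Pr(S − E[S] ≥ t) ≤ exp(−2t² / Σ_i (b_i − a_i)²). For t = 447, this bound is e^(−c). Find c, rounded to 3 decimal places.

Σ(b_i − a_i)² = 157·4² + 196·6² = 9568.
c = 2t² / 9568 = 2·447² / 9568 = 41.7661.

41.766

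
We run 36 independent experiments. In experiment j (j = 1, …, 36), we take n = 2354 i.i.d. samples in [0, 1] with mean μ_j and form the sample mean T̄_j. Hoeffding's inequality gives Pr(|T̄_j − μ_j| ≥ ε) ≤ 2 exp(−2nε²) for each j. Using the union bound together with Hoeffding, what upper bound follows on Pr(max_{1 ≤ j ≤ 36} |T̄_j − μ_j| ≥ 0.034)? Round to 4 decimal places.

Per-experiment Hoeffding bound: 2·exp(−2·2354·0.034²) = 2·exp(−5.44245) = 0.0086577.
Union bound over 36 events: 36·0.0086577 = 0.31168.

0.3117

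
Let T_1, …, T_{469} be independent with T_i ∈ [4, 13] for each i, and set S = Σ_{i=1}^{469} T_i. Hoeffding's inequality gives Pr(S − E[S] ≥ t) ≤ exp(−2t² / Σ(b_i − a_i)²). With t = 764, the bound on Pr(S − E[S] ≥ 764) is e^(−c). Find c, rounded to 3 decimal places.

30.730

Σ(b_i − a_i)² = 469·(9)² = 37989.
c = 2t²/37989 = 2·764²/37989 = 30.7297.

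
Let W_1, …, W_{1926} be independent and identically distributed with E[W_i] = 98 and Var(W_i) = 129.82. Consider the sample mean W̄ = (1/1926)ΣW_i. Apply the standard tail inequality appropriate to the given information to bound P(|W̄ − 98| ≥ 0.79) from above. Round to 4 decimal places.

With mean and variance of each term known, Chebyshev's inequality bounds the deviation of the sum (or sample mean).
Var(W̄) = Var(W_i)/n = 129.82/1926 = 0.067404.
Chebyshev: P(|W̄ − 98| ≥ 0.79) ≤ Var(W̄)/(0.79)² = 129.82/(1926·0.79²) = 0.1080.

0.1080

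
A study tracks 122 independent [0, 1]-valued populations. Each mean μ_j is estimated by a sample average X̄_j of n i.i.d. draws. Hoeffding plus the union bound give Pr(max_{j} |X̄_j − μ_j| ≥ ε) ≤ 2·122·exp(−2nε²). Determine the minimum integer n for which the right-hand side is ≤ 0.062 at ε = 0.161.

Need 2·122·exp(−2nε²) ≤ 0.062, i.e. exp(−2nε²) ≤ 0.062/244.
So 2nε² ≥ ln(244/0.062) = 8.277789.
Hence n ≥ 8.277789/(2·0.161²) = 159.673.
The smallest integer n is 160.

160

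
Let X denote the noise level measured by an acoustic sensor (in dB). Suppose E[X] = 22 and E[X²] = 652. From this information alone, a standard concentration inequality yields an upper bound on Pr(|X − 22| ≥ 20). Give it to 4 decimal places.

The first two moments determine the variance, so Chebyshev's inequality is the sharpest standard bound available.
Var(X) = E[X²] − (E[X])² = 652 − 484 = 168.
Chebyshev's inequality: Pr(|X − μ| ≥ t) ≤ Var(X)/t² = 168/400 = 0.4200.

0.4200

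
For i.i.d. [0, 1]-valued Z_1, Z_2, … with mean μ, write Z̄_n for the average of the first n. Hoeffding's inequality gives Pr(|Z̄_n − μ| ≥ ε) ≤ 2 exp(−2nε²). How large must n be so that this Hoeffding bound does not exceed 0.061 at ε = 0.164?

Require 2·exp(−2nε²) ≤ 0.061, i.e. 2nε² ≥ ln(2/0.061) = 3.490029.
So n ≥ 3.490029 / (2·0.164²) = 64.880.
The smallest integer n is 65.

65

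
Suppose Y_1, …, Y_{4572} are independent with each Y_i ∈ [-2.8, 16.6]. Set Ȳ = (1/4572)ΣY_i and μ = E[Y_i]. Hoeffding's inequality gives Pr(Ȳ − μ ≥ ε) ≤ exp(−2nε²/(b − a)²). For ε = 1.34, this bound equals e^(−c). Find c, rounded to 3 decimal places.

43.626

c = 2nε²/(b − a)² = 2·4572·1.34² / 19.4² = 43.6257.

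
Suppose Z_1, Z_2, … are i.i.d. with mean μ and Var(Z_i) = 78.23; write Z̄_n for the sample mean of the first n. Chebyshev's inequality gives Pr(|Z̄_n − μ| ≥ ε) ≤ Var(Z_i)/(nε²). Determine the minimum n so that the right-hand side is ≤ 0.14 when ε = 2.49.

Require 78.23/(n·2.49²) ≤ 0.14, i.e. n ≥ 78.23/(0.14·2.49²) = 90.125.
The smallest integer n is 91.

91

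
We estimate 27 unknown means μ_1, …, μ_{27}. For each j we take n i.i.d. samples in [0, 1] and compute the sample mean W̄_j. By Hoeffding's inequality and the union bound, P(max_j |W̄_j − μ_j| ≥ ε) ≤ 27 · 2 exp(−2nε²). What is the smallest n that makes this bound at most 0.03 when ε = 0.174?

Need 2·27·exp(−2nε²) ≤ 0.03, i.e. exp(−2nε²) ≤ 0.03/54.
So 2nε² ≥ ln(54/0.03) = 7.495542.
Hence n ≥ 7.495542/(2·0.174²) = 123.787.
The smallest integer n is 124.

124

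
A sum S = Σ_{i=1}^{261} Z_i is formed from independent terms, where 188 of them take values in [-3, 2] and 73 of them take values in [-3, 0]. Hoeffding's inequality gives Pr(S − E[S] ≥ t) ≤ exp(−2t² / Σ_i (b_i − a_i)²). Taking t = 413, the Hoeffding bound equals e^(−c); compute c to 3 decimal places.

63.681

Σ(b_i − a_i)² = 188·5² + 73·3² = 5357.
c = 2t² / 5357 = 2·413² / 5357 = 63.6808.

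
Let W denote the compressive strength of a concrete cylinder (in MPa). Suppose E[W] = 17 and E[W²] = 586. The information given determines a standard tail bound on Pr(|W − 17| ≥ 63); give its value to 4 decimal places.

The first two moments determine the variance, so Chebyshev's inequality is the sharpest standard bound available.
Var(W) = E[W²] − (E[W])² = 586 − 289 = 297.
Chebyshev's inequality: Pr(|W − μ| ≥ t) ≤ Var(W)/t² = 297/3969 = 0.0748.

0.0748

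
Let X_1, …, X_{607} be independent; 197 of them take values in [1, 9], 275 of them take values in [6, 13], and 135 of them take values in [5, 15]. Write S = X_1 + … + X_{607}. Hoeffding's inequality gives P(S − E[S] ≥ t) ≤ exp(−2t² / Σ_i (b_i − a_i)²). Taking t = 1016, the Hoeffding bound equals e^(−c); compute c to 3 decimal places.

52.157

Σ(b_i − a_i)² = 197·8² + 275·7² + 135·10² = 39583.
c = 2t² / 39583 = 2·1016² / 39583 = 52.1565.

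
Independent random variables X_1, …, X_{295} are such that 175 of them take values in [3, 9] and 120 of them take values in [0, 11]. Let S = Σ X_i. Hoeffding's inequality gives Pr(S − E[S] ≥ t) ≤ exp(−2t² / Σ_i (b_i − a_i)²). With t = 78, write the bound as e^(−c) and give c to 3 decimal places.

0.584

Σ(b_i − a_i)² = 175·6² + 120·11² = 20820.
c = 2t² / 20820 = 2·78² / 20820 = 0.5844.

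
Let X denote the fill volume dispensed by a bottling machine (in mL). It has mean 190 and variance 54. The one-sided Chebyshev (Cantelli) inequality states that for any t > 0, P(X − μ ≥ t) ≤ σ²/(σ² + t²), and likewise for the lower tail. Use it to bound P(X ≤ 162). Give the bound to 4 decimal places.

0.0644

Here σ² = 54 and t = 28, so σ² + t² = 838.
Cantelli's bound: 54/838 = 0.0644.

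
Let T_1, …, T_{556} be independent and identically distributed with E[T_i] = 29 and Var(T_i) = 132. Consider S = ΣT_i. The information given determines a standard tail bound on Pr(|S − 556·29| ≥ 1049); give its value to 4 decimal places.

0.0667

With mean and variance of each term known, Chebyshev's inequality bounds the deviation of the sum (or sample mean).
Var(S) = n·Var(T_i) = 556·132 = 73392.
Chebyshev: Pr(|S − 556·29| ≥ 1049) ≤ Var(S)/1049² = 73392/1100401 = 0.0667.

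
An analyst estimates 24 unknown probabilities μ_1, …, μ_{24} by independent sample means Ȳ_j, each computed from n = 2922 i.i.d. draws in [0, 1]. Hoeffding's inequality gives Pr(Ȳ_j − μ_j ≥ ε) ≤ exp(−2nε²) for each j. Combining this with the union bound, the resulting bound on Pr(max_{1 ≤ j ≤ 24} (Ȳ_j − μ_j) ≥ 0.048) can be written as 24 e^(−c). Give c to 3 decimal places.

Union bound over the 24 events: Pr(max_{1 ≤ j ≤ 24} (Ȳ_j − μ_j) ≥ 0.048) ≤ 24·exp(−2nε²) = 24 exp(−2·2922·0.048²).
So c = 2·2922·0.048² = 13.4646.

13.465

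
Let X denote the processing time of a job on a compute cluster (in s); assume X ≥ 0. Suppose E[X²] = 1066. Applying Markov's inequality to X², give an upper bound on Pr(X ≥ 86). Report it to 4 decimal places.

Since X ≥ 0, the event {X ≥ 86} is the same as {X² ≥ 7396}.
Markov's inequality applied to X² gives Pr(X² ≥ 7396) ≤ E[X²]/7396 = 1066/7396 = 0.1441.

0.1441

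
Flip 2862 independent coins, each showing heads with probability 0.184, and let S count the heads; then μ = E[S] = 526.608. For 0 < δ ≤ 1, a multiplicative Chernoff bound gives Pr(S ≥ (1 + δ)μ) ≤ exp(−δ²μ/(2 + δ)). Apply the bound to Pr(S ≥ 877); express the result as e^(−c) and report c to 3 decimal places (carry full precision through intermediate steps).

87.471

Write 877 = (1 + δ)μ, so δ = 877/526.608 − 1 = 0.6653754…
Then the exponent is δ²μ/(2 + δ) = (877 − μ)² / (μ·(2 + δ)) = 87.470685.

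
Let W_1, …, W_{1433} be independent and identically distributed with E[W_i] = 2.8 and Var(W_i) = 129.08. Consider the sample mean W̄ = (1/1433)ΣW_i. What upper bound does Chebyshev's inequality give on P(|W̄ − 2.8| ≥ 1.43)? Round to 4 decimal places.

0.0440

Var(W̄) = Var(W_i)/n = 129.08/1433 = 0.090077.
Chebyshev: P(|W̄ − 2.8| ≥ 1.43) ≤ Var(W̄)/(1.43)² = 129.08/(1433·1.43²) = 0.0440.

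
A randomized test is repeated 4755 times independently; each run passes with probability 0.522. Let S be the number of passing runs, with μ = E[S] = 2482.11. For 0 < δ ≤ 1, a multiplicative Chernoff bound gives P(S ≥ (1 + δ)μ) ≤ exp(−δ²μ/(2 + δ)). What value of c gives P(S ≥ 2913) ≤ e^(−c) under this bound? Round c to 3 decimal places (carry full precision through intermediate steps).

34.414

Write 2913 = (1 + δ)μ, so δ = 2913/2482.11 − 1 = 0.1735983…
Then the exponent is δ²μ/(2 + δ) = (2913 − μ)² / (μ·(2 + δ)) = 34.413792.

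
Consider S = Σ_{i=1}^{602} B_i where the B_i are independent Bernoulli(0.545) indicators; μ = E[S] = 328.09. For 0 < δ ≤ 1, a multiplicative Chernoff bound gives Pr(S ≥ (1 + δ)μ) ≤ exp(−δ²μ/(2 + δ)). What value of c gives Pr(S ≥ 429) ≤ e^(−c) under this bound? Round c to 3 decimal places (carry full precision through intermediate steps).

13.450

Write 429 = (1 + δ)μ, so δ = 429/328.09 − 1 = 0.307568…
Then the exponent is δ²μ/(2 + δ) = (429 − μ)² / (μ·(2 + δ)) = 13.449957.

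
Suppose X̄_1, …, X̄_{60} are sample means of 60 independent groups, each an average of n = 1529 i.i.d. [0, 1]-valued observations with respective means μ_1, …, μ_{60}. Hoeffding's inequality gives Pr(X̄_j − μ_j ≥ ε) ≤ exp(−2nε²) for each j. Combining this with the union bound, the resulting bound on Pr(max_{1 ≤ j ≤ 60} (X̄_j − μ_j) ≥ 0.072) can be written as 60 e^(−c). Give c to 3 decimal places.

15.853

Union bound over the 60 events: Pr(max_{1 ≤ j ≤ 60} (X̄_j − μ_j) ≥ 0.072) ≤ 60·exp(−2nε²) = 60 exp(−2·1529·0.072²).
So c = 2·1529·0.072² = 15.8527.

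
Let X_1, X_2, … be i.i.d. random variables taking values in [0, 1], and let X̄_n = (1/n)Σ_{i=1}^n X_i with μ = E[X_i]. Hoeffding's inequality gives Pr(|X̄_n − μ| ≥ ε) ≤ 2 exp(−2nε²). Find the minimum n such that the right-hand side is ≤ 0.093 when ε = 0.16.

Require 2·exp(−2nε²) ≤ 0.093, i.e. 2nε² ≥ ln(2/0.093) = 3.068303.
So n ≥ 3.068303 / (2·0.16²) = 59.928.
The smallest integer n is 60.

60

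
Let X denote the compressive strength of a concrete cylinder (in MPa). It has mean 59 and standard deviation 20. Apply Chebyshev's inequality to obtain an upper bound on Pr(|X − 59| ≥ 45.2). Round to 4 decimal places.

0.1958

Chebyshev: Pr(|X − μ| ≥ t) ≤ Var(X)/t².
Var(X) = σ² = 20² = 400.
Bound = 400 / 2043.04 = 0.1958.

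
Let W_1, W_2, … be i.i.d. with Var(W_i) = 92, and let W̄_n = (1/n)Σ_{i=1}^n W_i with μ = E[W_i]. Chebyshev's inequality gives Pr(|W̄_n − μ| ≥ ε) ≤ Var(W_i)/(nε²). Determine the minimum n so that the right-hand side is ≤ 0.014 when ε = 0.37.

Require 92/(n·0.37²) ≤ 0.014, i.e. n ≥ 92/(0.014·0.37²) = 48001.670.
The smallest integer n is 48002.

48002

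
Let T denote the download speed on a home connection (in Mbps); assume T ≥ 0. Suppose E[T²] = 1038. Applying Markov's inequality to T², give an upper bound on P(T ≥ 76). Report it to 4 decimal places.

0.1797

Since T ≥ 0, the event {T ≥ 76} is the same as {T² ≥ 5776}.
Markov's inequality applied to T² gives P(T² ≥ 5776) ≤ E[T²]/5776 = 1038/5776 = 0.1797.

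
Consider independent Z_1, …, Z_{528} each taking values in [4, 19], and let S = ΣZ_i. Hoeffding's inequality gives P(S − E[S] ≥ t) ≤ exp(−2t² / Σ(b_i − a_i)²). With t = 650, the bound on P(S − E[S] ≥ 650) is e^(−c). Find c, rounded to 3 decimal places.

Σ(b_i − a_i)² = 528·(15)² = 118800.
c = 2t²/118800 = 2·650²/118800 = 7.1128.

7.113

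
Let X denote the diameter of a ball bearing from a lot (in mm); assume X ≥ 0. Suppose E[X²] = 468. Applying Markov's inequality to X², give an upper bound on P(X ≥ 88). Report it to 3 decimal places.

0.060

Since X ≥ 0, the event {X ≥ 88} is the same as {X² ≥ 7744}.
Markov's inequality applied to X² gives P(X² ≥ 7744) ≤ E[X²]/7744 = 468/7744 = 0.0604.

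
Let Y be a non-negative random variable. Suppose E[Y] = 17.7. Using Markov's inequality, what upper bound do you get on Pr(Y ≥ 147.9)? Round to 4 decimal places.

Markov's inequality: for a non-negative random variable, Pr(Y ≥ a) ≤ E[Y]/a.
Here E[Y] = 17.7 and a = 147.9, so the bound is 17.7/147.9 = 0.1197.

0.1197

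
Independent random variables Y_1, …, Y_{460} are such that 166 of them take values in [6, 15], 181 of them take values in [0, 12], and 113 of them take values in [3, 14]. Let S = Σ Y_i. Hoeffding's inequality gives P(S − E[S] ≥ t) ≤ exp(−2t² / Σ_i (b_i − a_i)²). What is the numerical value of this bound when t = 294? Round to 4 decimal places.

Σ(b_i − a_i)² = 166·9² + 181·12² + 113·11² = 53183.
Exponent = 2·294² / 53183 = 3.25051.
Bound = exp(−3.25051) = 0.03875.

0.0388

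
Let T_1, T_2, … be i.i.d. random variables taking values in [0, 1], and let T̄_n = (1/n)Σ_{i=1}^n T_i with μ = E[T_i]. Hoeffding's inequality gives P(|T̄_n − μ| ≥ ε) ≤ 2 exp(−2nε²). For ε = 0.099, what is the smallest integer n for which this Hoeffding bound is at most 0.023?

228

Require 2·exp(−2nε²) ≤ 0.023, i.e. 2nε² ≥ ln(2/0.023) = 4.465408.
So n ≥ 4.465408 / (2·0.099²) = 227.804.
The smallest integer n is 228.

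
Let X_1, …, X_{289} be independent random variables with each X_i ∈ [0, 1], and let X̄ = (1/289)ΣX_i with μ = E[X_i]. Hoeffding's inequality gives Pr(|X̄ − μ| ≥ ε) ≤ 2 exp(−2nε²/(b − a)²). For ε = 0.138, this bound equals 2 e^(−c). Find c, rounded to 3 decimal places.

11.007

c = 2nε²/(b − a)² = 2·289·0.138² / 1² = 11.0074.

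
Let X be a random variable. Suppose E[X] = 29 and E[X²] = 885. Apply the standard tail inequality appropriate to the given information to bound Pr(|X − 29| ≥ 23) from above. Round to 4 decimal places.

The first two moments determine the variance, so Chebyshev's inequality is the sharpest standard bound available.
Var(X) = E[X²] − (E[X])² = 885 − 841 = 44.
Chebyshev's inequality: Pr(|X − μ| ≥ t) ≤ Var(X)/t² = 44/529 = 0.0832.

0.0832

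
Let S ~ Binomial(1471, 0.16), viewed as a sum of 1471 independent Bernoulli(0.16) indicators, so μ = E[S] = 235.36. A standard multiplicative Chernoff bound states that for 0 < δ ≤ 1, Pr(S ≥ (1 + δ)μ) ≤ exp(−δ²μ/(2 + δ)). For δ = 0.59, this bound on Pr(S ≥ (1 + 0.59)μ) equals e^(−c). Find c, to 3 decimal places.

c = δ²μ/(2 + δ) = 0.59²·235.36/(2 + 0.59) = 31.6327.

31.633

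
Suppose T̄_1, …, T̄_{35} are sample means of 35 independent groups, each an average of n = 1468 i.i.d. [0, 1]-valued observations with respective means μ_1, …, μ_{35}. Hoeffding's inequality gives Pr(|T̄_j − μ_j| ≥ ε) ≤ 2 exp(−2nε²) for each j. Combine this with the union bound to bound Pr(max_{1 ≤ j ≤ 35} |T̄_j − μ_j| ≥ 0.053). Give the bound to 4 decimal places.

Per-experiment Hoeffding bound: 2·exp(−2·1468·0.053²) = 2·exp(−8.24722) = 0.00052397.
Union bound over 35 events: 35·0.00052397 = 0.01834.

0.0183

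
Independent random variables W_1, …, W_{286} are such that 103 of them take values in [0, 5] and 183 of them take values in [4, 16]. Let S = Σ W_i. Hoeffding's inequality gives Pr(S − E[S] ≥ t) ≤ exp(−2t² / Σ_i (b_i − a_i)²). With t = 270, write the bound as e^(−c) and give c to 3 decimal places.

5.040

Σ(b_i − a_i)² = 103·5² + 183·12² = 28927.
c = 2t² / 28927 = 2·270² / 28927 = 5.0403.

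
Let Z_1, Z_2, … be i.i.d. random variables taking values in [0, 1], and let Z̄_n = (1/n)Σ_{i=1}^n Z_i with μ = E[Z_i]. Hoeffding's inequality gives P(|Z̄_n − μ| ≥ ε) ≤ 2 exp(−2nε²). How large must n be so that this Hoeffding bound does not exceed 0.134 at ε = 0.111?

Require 2·exp(−2nε²) ≤ 0.134, i.e. 2nε² ≥ ln(2/0.134) = 2.703063.
So n ≥ 2.703063 / (2·0.111²) = 109.693.
The smallest integer n is 110.

110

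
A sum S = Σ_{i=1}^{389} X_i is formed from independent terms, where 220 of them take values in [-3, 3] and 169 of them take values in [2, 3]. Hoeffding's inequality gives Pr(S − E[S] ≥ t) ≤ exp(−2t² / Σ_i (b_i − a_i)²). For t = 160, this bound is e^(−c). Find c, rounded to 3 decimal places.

6.330

Σ(b_i − a_i)² = 220·6² + 169·1² = 8089.
c = 2t² / 8089 = 2·160² / 8089 = 6.3296.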